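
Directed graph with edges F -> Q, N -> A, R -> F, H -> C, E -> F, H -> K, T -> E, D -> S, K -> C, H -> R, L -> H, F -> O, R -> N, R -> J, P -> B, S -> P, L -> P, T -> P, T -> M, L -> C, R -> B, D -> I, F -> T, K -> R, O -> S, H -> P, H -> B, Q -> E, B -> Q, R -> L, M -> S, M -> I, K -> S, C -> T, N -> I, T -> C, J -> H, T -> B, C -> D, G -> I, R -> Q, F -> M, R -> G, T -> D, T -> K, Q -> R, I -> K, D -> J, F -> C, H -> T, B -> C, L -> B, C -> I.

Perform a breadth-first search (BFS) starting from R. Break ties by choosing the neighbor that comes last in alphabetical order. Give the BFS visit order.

R, Q, N, L, J, G, F, B, E, I, A, P, H, C, T, O, M, K, D, S

Visit R; enqueue Q, N, L, J, G, F, B → queue [Q, N, L, J, G, F, B]
Visit Q; enqueue E → queue [N, L, J, G, F, B, E]
Visit N; enqueue I, A → queue [L, J, G, F, B, E, I, A]
Visit L; enqueue P, H, C → queue [J, G, F, B, E, I, A, P, H, C]
Visit J → queue [G, F, B, E, I, A, P, H, C]
Visit G → queue [F, B, E, I, A, P, H, C]
Visit F; enqueue T, O, M → queue [B, E, I, A, P, H, C, T, O, M]
Visit B → queue [E, I, A, P, H, C, T, O, M]
Visit E → queue [I, A, P, H, C, T, O, M]
Visit I; enqueue K → queue [A, P, H, C, T, O, M, K]
Visit A → queue [P, H, C, T, O, M, K]
Visit P → queue [H, C, T, O, M, K]
Visit H → queue [C, T, O, M, K]
Visit C; enqueue D → queue [T, O, M, K, D]
Visit T → queue [O, M, K, D]
Visit O; enqueue S → queue [M, K, D, S]
Visit M → queue [K, D, S]
Visit K → queue [D, S]
Visit D → queue [S]
Visit S → queue []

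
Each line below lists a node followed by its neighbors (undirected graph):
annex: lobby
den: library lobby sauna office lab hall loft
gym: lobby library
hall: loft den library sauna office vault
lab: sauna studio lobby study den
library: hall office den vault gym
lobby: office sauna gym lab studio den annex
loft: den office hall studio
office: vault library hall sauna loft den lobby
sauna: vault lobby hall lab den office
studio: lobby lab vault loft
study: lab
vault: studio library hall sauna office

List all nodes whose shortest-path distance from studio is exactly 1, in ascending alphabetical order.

lab, lobby, loft, vault

Level 0: studio
Level 1: lab, lobby, loft, vault
Level 2: annex, den, gym, hall, library, office, sauna, study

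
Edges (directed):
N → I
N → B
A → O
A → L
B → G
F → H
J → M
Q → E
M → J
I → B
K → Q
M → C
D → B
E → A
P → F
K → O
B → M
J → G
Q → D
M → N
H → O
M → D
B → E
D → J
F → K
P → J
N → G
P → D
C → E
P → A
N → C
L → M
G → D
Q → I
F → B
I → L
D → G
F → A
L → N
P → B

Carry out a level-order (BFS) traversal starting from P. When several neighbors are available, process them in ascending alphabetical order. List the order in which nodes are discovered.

P -> A -> B -> D -> F -> J -> L -> O -> E -> G -> M -> H -> K -> N -> C -> Q -> I

Visit P; enqueue A, B, D, F, J → queue [A, B, D, F, J]
Visit A; enqueue L, O → queue [B, D, F, J, L, O]
Visit B; enqueue E, G, M → queue [D, F, J, L, O, E, G, M]
Visit D → queue [F, J, L, O, E, G, M]
Visit F; enqueue H, K → queue [J, L, O, E, G, M, H, K]
Visit J → queue [L, O, E, G, M, H, K]
Visit L; enqueue N → queue [O, E, G, M, H, K, N]
Visit O → queue [E, G, M, H, K, N]
Visit E → queue [G, M, H, K, N]
Visit G → queue [M, H, K, N]
Visit M; enqueue C → queue [H, K, N, C]
Visit H → queue [K, N, C]
Visit K; enqueue Q → queue [N, C, Q]
Visit N; enqueue I → queue [C, Q, I]
Visit C → queue [Q, I]
Visit Q → queue [I]
Visit I → queue []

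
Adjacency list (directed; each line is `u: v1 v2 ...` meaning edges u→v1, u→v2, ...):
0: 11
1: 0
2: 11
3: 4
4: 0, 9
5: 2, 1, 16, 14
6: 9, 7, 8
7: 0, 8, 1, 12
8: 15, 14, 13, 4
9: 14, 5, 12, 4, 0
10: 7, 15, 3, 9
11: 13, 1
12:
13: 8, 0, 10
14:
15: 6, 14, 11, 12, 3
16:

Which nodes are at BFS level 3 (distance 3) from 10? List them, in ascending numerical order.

2, 13, 16

Level 0: 10
Level 1: 3, 7, 9, 15
Level 2: 0, 1, 4, 5, 6, 8, 11, 12, 14
Level 3: 2, 13, 16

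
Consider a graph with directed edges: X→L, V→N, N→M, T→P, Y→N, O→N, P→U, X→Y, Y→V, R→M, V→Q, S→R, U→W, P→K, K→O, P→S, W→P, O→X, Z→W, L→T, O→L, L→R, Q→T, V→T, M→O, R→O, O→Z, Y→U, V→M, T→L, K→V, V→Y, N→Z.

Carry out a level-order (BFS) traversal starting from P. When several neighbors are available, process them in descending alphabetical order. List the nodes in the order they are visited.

Visit P; enqueue U, S, K → queue [U, S, K]
Visit U; enqueue W → queue [S, K, W]
Visit S; enqueue R → queue [K, W, R]
Visit K; enqueue V, O → queue [W, R, V, O]
Visit W → queue [R, V, O]
Visit R; enqueue M → queue [V, O, M]
Visit V; enqueue Y, T, Q, N → queue [O, M, Y, T, Q, N]
Visit O; enqueue Z, X, L → queue [M, Y, T, Q, N, Z, X, L]
Visit M → queue [Y, T, Q, N, Z, X, L]
Visit Y → queue [T, Q, N, Z, X, L]
Visit T → queue [Q, N, Z, X, L]
Visit Q → queue [N, Z, X, L]
Visit N → queue [Z, X, L]
Visit Z → queue [X, L]
Visit X → queue [L]
Visit L → queue []

P → U → S → K → W → R → V → O → M → Y → T → Q → N → Z → X → L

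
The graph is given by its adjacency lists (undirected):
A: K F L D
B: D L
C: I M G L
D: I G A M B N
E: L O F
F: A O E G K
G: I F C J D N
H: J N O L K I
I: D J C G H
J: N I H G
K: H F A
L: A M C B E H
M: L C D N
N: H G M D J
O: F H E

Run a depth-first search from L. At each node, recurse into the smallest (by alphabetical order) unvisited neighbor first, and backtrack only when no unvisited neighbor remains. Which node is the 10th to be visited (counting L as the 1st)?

N

Visit L
L → A
A → D
D → B
D → G
G → C
C → I
I → H
H → J
J → N
N → M
H → K
K → F
F → E
E → O

Visit order: L, A, D, B, G, C, I, H, J, N, M, K, F, E, O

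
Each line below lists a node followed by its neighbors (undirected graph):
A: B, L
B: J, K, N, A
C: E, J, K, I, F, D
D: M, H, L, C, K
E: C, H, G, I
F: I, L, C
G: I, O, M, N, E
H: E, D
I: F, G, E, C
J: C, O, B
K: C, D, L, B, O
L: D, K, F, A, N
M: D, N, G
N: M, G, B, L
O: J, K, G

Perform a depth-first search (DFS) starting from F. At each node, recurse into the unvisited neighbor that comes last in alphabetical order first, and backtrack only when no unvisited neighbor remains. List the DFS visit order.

F -> L -> N -> M -> G -> O -> K -> D -> H -> E -> I -> C -> J -> B -> A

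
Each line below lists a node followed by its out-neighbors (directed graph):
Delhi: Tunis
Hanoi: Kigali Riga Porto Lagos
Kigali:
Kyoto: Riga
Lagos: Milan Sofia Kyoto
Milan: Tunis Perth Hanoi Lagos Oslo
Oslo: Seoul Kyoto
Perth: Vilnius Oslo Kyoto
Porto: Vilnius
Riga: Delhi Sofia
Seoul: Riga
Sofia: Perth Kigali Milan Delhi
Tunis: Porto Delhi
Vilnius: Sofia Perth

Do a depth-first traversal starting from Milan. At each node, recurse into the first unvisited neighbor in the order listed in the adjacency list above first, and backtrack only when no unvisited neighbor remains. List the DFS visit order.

Visit Milan
Milan → Tunis
Tunis → Porto
Porto → Vilnius
Vilnius → Sofia
Sofia → Perth
Perth → Oslo
Oslo → Seoul
Seoul → Riga
Riga → Delhi
Oslo → Kyoto
Sofia → Kigali
Milan → Hanoi
Hanoi → Lagos

Milan -> Tunis -> Porto -> Vilnius -> Sofia -> Perth -> Oslo -> Seoul -> Riga -> Delhi -> Kyoto -> Kigali -> Hanoi -> Lagos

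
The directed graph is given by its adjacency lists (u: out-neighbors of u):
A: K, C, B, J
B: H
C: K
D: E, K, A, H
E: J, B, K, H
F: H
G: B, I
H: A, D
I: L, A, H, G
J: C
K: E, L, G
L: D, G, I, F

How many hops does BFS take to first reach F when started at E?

Level 0: E
Level 1: B, H, J, K
Level 2: A, C, D, G, L
Level 3: F, I
F first appears at level 3.

3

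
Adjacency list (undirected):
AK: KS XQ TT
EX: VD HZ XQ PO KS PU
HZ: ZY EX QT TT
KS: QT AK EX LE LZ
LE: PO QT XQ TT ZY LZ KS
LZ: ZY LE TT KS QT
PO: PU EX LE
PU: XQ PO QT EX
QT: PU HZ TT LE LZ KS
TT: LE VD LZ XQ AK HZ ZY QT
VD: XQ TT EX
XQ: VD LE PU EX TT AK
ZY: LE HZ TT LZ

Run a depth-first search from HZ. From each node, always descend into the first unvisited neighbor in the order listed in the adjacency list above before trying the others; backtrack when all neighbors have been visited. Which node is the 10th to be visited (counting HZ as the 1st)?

Visit HZ
HZ → ZY
ZY → LE
LE → PO
PO → PU
PU → XQ
XQ → VD
VD → TT
TT → LZ
LZ → KS
KS → QT
KS → AK
KS → EX

Visit order: HZ, ZY, LE, PO, PU, XQ, VD, TT, LZ, KS, QT, AK, EX

KS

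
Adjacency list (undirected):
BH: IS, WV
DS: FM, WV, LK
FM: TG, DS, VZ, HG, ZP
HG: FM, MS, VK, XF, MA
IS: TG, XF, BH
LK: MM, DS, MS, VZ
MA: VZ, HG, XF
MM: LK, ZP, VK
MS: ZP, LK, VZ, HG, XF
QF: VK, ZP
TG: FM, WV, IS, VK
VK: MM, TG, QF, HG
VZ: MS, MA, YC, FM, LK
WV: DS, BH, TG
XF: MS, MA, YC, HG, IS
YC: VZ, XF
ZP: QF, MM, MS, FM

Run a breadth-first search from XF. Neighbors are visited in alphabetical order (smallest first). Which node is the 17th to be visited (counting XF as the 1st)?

WV

Visit XF; enqueue HG, IS, MA, MS, YC → queue [HG, IS, MA, MS, YC]
Visit HG; enqueue FM, VK → queue [IS, MA, MS, YC, FM, VK]
Visit IS; enqueue BH, TG → queue [MA, MS, YC, FM, VK, BH, TG]
Visit MA; enqueue VZ → queue [MS, YC, FM, VK, BH, TG, VZ]
Visit MS; enqueue LK, ZP → queue [YC, FM, VK, BH, TG, VZ, LK, ZP]
Visit YC → queue [FM, VK, BH, TG, VZ, LK, ZP]
Visit FM; enqueue DS → queue [VK, BH, TG, VZ, LK, ZP, DS]
Visit VK; enqueue MM, QF → queue [BH, TG, VZ, LK, ZP, DS, MM, QF]
Visit BH; enqueue WV → queue [TG, VZ, LK, ZP, DS, MM, QF, WV]
Visit TG → queue [VZ, LK, ZP, DS, MM, QF, WV]
Visit VZ → queue [LK, ZP, DS, MM, QF, WV]
Visit LK → queue [ZP, DS, MM, QF, WV]
Visit ZP → queue [DS, MM, QF, WV]
Visit DS → queue [MM, QF, WV]
Visit MM → queue [QF, WV]
Visit QF → queue [WV]
Visit WV → queue []

Visit order: XF, HG, IS, MA, MS, YC, FM, VK, BH, TG, VZ, LK, ZP, DS, MM, QF, WV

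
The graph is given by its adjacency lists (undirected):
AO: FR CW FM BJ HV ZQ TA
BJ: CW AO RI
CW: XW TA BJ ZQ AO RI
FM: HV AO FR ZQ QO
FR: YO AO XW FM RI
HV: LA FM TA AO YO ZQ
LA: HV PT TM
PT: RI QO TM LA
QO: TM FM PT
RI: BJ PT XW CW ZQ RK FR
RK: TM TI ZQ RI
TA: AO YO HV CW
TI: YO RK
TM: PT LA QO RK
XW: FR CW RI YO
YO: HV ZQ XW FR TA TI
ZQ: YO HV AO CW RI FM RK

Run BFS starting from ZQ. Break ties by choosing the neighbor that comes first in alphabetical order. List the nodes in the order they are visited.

ZQ -> AO -> CW -> FM -> HV -> RI -> RK -> YO -> BJ -> FR -> TA -> XW -> QO -> LA -> PT -> TI -> TM

Visit ZQ; enqueue AO, CW, FM, HV, RI, RK, YO → queue [AO, CW, FM, HV, RI, RK, YO]
Visit AO; enqueue BJ, FR, TA → queue [CW, FM, HV, RI, RK, YO, BJ, FR, TA]
Visit CW; enqueue XW → queue [FM, HV, RI, RK, YO, BJ, FR, TA, XW]
Visit FM; enqueue QO → queue [HV, RI, RK, YO, BJ, FR, TA, XW, QO]
Visit HV; enqueue LA → queue [RI, RK, YO, BJ, FR, TA, XW, QO, LA]
Visit RI; enqueue PT → queue [RK, YO, BJ, FR, TA, XW, QO, LA, PT]
Visit RK; enqueue TI, TM → queue [YO, BJ, FR, TA, XW, QO, LA, PT, TI, TM]
Visit YO → queue [BJ, FR, TA, XW, QO, LA, PT, TI, TM]
Visit BJ → queue [FR, TA, XW, QO, LA, PT, TI, TM]
Visit FR → queue [TA, XW, QO, LA, PT, TI, TM]
Visit TA → queue [XW, QO, LA, PT, TI, TM]
Visit XW → queue [QO, LA, PT, TI, TM]
Visit QO → queue [LA, PT, TI, TM]
Visit LA → queue [PT, TI, TM]
Visit PT → queue [TI, TM]
Visit TI → queue [TM]
Visit TM → queue []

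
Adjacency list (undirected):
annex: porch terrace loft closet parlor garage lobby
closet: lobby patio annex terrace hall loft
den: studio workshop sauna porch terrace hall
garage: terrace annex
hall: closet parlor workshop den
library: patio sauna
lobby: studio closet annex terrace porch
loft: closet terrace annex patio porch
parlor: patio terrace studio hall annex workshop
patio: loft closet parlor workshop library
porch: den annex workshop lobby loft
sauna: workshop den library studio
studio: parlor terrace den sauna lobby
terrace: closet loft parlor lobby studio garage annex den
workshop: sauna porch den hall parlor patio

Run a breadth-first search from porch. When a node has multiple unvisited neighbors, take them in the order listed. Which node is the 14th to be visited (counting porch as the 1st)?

patio

Visit porch; enqueue den, annex, workshop, lobby, loft → queue [den, annex, workshop, lobby, loft]
Visit den; enqueue studio, sauna, terrace, hall → queue [annex, workshop, lobby, loft, studio, sauna, terrace, hall]
Visit annex; enqueue closet, parlor, garage → queue [workshop, lobby, loft, studio, sauna, terrace, hall, closet, parlor, garage]
Visit workshop; enqueue patio → queue [lobby, loft, studio, sauna, terrace, hall, closet, parlor, garage, patio]
Visit lobby → queue [loft, studio, sauna, terrace, hall, closet, parlor, garage, patio]
Visit loft → queue [studio, sauna, terrace, hall, closet, parlor, garage, patio]
Visit studio → queue [sauna, terrace, hall, closet, parlor, garage, patio]
Visit sauna; enqueue library → queue [terrace, hall, closet, parlor, garage, patio, library]
Visit terrace → queue [hall, closet, parlor, garage, patio, library]
Visit hall → queue [closet, parlor, garage, patio, library]
Visit closet → queue [parlor, garage, patio, library]
Visit parlor → queue [garage, patio, library]
Visit garage → queue [patio, library]
Visit patio → queue [library]
Visit library → queue []

Visit order: porch, den, annex, workshop, lobby, loft, studio, sauna, terrace, hall, closet, parlor, garage, patio, library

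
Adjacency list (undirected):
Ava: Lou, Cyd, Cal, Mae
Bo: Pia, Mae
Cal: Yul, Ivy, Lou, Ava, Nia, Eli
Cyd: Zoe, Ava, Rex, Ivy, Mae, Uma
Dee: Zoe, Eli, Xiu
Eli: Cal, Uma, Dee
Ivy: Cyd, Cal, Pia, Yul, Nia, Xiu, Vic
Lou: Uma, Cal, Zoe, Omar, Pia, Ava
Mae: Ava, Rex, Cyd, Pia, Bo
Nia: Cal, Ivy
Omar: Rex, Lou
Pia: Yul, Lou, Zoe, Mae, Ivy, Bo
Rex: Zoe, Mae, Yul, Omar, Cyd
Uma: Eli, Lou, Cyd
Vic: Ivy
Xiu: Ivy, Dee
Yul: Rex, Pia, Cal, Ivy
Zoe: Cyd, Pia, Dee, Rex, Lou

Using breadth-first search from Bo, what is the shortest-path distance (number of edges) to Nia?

3

Level 0: Bo
Level 1: Mae, Pia
Level 2: Ava, Cyd, Ivy, Lou, Rex, Yul, Zoe
Level 3: Cal, Dee, Nia, Omar, Uma, Vic, Xiu
Level 4: Eli
Nia first appears at level 3.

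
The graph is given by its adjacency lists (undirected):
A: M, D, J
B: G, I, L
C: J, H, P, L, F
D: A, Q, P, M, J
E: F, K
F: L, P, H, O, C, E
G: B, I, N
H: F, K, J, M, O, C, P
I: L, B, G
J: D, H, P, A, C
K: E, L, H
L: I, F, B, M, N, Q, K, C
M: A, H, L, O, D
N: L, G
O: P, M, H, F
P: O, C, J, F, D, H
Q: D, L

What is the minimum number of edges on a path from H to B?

3

Level 0: H
Level 1: C, F, J, K, M, O, P
Level 2: A, D, E, L
Level 3: B, I, N, Q
Level 4: G
B first appears at level 3.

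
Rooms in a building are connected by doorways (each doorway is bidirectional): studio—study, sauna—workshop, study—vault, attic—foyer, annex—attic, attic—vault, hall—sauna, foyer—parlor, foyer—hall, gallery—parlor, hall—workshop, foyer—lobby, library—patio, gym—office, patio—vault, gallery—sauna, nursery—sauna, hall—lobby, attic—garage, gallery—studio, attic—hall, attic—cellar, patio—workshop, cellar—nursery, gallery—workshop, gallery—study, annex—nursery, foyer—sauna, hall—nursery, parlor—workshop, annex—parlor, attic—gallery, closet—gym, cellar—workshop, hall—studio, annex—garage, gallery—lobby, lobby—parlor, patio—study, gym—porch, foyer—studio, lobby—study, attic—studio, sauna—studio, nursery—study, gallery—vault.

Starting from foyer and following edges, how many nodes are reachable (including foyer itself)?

17

BFS from foyer visits: foyer, studio, sauna, parlor, lobby, hall, attic, study, gallery, workshop, nursery, annex, vault, garage, cellar, patio, library
Reachable nodes: 17 of 21 total.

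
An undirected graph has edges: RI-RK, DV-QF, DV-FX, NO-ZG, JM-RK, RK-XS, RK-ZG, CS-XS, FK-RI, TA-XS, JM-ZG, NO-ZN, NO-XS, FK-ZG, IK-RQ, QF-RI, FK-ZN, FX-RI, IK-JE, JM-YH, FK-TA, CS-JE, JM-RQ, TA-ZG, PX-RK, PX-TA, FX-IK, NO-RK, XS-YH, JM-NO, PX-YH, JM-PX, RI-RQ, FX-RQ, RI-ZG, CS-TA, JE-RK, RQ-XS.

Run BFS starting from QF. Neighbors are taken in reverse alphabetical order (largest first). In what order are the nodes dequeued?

Visit QF; enqueue RI, DV → queue [RI, DV]
Visit RI; enqueue ZG, RQ, RK, FX, FK → queue [DV, ZG, RQ, RK, FX, FK]
Visit DV → queue [ZG, RQ, RK, FX, FK]
Visit ZG; enqueue TA, NO, JM → queue [RQ, RK, FX, FK, TA, NO, JM]
Visit RQ; enqueue XS, IK → queue [RK, FX, FK, TA, NO, JM, XS, IK]
Visit RK; enqueue PX, JE → queue [FX, FK, TA, NO, JM, XS, IK, PX, JE]
Visit FX → queue [FK, TA, NO, JM, XS, IK, PX, JE]
Visit FK; enqueue ZN → queue [TA, NO, JM, XS, IK, PX, JE, ZN]
Visit TA; enqueue CS → queue [NO, JM, XS, IK, PX, JE, ZN, CS]
Visit NO → queue [JM, XS, IK, PX, JE, ZN, CS]
Visit JM; enqueue YH → queue [XS, IK, PX, JE, ZN, CS, YH]
Visit XS → queue [IK, PX, JE, ZN, CS, YH]
Visit IK → queue [PX, JE, ZN, CS, YH]
Visit PX → queue [JE, ZN, CS, YH]
Visit JE → queue [ZN, CS, YH]
Visit ZN → queue [CS, YH]
Visit CS → queue [YH]
Visit YH → queue []

QF RI DV ZG RQ RK FX FK TA NO JM XS IK PX JE ZN CS YH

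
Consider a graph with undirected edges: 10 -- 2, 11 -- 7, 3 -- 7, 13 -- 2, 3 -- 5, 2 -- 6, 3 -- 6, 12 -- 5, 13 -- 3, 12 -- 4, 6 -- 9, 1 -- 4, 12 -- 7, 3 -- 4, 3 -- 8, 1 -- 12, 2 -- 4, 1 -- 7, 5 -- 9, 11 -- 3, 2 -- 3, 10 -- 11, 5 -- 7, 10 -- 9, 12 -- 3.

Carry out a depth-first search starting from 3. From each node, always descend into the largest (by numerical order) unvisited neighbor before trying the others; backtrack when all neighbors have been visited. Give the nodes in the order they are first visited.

3 -> 13 -> 2 -> 10 -> 11 -> 7 -> 12 -> 5 -> 9 -> 6 -> 4 -> 1 -> 8

Visit 3
3 → 13
13 → 2
2 → 10
10 → 11
11 → 7
7 → 12
12 → 5
5 → 9
9 → 6
12 → 4
4 → 1
3 → 8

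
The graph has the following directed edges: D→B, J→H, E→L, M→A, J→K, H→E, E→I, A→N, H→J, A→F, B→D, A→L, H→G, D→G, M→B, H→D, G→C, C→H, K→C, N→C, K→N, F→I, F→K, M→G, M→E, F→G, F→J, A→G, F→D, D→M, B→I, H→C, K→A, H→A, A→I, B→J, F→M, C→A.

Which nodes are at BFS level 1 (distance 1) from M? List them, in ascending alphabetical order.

Level 0: M
Level 1: A, B, E, G
Level 2: C, D, F, I, J, L, N
Level 3: H, K

A, B, E, G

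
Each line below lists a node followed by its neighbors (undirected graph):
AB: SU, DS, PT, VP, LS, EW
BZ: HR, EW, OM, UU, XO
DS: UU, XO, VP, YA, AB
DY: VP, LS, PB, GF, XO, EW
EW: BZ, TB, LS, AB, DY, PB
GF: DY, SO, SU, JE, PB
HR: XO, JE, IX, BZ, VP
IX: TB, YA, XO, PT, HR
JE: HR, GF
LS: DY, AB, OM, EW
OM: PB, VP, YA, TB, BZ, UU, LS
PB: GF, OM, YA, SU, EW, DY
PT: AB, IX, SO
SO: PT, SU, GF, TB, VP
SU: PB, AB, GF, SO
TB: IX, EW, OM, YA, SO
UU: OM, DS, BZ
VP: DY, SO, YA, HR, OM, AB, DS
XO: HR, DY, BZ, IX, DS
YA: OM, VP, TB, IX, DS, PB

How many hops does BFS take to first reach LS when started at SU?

2

Level 0: SU
Level 1: AB, GF, PB, SO
Level 2: DS, DY, EW, JE, LS, OM, PT, TB, VP, YA
Level 3: BZ, HR, IX, UU, XO
LS first appears at level 2.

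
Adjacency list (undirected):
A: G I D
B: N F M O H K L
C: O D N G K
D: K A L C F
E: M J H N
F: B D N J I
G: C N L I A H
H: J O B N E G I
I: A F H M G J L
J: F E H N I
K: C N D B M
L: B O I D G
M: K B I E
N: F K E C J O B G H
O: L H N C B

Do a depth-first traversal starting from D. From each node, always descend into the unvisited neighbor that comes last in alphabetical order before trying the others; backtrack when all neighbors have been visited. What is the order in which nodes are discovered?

Visit D
D → L
L → O
O → N
N → K
K → M
M → I
I → J
J → H
H → G
G → C
G → A
H → E
H → B
B → F

D L O N K M I J H G C A E B F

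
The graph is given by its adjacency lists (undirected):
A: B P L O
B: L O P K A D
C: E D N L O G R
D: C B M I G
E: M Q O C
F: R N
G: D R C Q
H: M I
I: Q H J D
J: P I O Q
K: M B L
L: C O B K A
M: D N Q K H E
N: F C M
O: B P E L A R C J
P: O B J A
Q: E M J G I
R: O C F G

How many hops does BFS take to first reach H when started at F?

3

Level 0: F
Level 1: N, R
Level 2: C, G, M, O
Level 3: A, B, D, E, H, J, K, L, P, Q
Level 4: I
H first appears at level 3.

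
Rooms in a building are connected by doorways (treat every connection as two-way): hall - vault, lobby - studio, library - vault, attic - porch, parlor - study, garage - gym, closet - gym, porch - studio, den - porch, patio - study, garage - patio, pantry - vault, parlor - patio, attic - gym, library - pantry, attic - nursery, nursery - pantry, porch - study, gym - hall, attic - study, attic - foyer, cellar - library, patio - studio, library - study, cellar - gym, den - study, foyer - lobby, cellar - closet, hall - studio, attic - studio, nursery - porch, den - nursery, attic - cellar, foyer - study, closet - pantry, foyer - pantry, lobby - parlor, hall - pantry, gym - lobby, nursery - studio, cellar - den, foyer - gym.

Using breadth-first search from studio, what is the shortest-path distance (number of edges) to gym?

Level 0: studio
Level 1: attic, hall, lobby, nursery, patio, porch
Level 2: cellar, den, foyer, garage, gym, pantry, parlor, study, vault
Level 3: closet, library
gym first appears at level 2.

2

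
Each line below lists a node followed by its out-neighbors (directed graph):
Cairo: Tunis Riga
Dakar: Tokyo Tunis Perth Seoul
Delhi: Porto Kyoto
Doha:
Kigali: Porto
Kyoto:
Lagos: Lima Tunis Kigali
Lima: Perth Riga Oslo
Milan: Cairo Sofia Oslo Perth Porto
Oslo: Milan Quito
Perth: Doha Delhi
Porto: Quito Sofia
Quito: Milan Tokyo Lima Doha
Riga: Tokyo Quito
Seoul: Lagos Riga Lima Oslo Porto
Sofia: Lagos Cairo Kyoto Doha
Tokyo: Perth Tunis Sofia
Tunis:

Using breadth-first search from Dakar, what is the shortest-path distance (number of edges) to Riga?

2

Level 0: Dakar
Level 1: Perth, Seoul, Tokyo, Tunis
Level 2: Delhi, Doha, Lagos, Lima, Oslo, Porto, Riga, Sofia
Level 3: Cairo, Kigali, Kyoto, Milan, Quito
Riga first appears at level 2.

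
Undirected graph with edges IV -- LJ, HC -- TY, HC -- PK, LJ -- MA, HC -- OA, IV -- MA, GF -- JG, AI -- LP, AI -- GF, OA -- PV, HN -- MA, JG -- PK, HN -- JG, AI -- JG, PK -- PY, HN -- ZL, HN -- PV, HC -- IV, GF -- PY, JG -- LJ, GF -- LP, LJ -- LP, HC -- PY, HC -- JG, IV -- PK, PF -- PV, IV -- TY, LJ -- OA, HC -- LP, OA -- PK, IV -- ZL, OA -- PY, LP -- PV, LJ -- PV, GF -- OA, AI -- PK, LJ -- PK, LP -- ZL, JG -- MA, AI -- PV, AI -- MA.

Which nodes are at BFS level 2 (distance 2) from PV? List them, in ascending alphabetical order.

Level 0: PV
Level 1: AI, HN, LJ, LP, OA, PF
Level 2: GF, HC, IV, JG, MA, PK, PY, ZL
Level 3: TY

GF, HC, IV, JG, MA, PK, PY, ZL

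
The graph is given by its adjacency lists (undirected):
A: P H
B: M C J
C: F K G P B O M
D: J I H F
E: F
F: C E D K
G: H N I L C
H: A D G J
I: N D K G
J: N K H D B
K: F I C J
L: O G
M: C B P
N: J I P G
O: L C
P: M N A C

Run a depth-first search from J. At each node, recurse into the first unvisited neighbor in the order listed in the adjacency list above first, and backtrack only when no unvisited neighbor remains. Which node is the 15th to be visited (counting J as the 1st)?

O

Visit J
J → N
N → I
I → D
D → H
H → A
A → P
P → M
M → C
C → F
F → E
F → K
C → G
G → L
L → O
C → B

Visit order: J, N, I, D, H, A, P, M, C, F, E, K, G, L, O, B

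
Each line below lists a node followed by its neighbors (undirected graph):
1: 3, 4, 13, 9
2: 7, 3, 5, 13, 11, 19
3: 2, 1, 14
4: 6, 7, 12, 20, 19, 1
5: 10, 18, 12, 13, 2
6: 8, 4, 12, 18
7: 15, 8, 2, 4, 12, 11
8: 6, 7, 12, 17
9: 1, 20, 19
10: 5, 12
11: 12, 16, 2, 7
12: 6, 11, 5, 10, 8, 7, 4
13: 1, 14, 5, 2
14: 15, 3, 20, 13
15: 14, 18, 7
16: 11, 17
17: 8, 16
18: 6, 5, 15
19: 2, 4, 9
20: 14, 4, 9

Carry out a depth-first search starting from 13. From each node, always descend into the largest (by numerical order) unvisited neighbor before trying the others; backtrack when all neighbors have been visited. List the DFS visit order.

13, 14, 20, 9, 19, 4, 12, 11, 16, 17, 8, 7, 15, 18, 6, 5, 10, 2, 3, 1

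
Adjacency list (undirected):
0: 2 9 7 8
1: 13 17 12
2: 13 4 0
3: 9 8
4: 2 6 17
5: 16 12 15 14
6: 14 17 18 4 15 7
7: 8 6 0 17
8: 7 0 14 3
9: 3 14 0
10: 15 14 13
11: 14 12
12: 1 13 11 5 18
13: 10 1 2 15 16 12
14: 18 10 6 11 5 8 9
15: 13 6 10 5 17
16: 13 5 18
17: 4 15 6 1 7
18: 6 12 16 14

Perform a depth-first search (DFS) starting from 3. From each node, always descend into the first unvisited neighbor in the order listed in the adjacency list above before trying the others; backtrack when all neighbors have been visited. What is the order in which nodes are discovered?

3, 9, 14, 18, 6, 17, 4, 2, 13, 10, 15, 5, 16, 12, 1, 11, 0, 7, 8

Visit 3
3 → 9
9 → 14
14 → 18
18 → 6
6 → 17
17 → 4
4 → 2
2 → 13
13 → 10
10 → 15
15 → 5
5 → 16
5 → 12
12 → 1
12 → 11
2 → 0
0 → 7
7 → 8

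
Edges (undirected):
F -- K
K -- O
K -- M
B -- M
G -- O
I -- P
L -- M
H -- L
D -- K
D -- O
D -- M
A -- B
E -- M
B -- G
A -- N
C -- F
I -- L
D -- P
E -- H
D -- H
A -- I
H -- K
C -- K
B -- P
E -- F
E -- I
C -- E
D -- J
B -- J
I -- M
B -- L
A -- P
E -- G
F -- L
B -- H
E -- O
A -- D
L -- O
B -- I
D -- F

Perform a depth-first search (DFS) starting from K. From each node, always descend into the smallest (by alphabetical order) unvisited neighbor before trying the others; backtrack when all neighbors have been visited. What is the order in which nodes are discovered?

Visit K
K → C
C → E
E → F
F → D
D → A
A → B
B → G
G → O
O → L
L → H
L → I
I → M
I → P
B → J
A → N

K -> C -> E -> F -> D -> A -> B -> G -> O -> L -> H -> I -> M -> P -> J -> N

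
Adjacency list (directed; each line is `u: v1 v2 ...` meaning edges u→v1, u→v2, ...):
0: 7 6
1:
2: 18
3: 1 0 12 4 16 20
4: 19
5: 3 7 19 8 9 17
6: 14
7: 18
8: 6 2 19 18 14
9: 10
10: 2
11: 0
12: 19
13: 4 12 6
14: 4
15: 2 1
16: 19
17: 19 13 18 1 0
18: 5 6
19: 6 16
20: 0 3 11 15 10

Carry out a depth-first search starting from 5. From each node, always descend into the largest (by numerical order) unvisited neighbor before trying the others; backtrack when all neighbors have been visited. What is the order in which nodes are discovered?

Visit 5
5 → 19
19 → 16
19 → 6
6 → 14
14 → 4
5 → 17
17 → 18
17 → 13
13 → 12
17 → 1
17 → 0
0 → 7
5 → 9
9 → 10
10 → 2
5 → 8
5 → 3
3 → 20
20 → 15
20 → 11

5 → 19 → 16 → 6 → 14 → 4 → 17 → 18 → 13 → 12 → 1 → 0 → 7 → 9 → 10 → 2 → 8 → 3 → 20 → 15 → 11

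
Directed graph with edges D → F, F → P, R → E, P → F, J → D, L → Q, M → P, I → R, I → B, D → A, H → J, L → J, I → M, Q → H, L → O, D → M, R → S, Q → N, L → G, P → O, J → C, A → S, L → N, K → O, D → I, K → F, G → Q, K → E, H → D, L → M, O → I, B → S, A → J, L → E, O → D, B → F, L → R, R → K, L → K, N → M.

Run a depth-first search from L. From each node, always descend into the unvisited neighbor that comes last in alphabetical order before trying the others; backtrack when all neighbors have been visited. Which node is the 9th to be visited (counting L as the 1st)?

Visit L
L → R
R → S
R → K
K → O
O → I
I → M
M → P
P → F
I → B
O → D
D → A
A → J
J → C
K → E
L → Q
Q → N
Q → H
L → G

Visit order: L, R, S, K, O, I, M, P, F, B, D, A, J, C, E, Q, N, H, G

F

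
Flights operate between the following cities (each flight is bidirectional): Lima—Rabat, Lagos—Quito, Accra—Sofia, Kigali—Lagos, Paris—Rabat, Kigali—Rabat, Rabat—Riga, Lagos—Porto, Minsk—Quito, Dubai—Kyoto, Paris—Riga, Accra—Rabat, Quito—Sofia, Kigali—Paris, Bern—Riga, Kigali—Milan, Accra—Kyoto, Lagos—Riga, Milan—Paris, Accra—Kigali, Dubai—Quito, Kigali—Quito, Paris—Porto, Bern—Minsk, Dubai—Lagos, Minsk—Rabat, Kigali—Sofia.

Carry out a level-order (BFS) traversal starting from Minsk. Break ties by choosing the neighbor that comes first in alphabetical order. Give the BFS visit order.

Visit Minsk; enqueue Bern, Quito, Rabat → queue [Bern, Quito, Rabat]
Visit Bern; enqueue Riga → queue [Quito, Rabat, Riga]
Visit Quito; enqueue Dubai, Kigali, Lagos, Sofia → queue [Rabat, Riga, Dubai, Kigali, Lagos, Sofia]
Visit Rabat; enqueue Accra, Lima, Paris → queue [Riga, Dubai, Kigali, Lagos, Sofia, Accra, Lima, Paris]
Visit Riga → queue [Dubai, Kigali, Lagos, Sofia, Accra, Lima, Paris]
Visit Dubai; enqueue Kyoto → queue [Kigali, Lagos, Sofia, Accra, Lima, Paris, Kyoto]
Visit Kigali; enqueue Milan → queue [Lagos, Sofia, Accra, Lima, Paris, Kyoto, Milan]
Visit Lagos; enqueue Porto → queue [Sofia, Accra, Lima, Paris, Kyoto, Milan, Porto]
Visit Sofia → queue [Accra, Lima, Paris, Kyoto, Milan, Porto]
Visit Accra → queue [Lima, Paris, Kyoto, Milan, Porto]
Visit Lima → queue [Paris, Kyoto, Milan, Porto]
Visit Paris → queue [Kyoto, Milan, Porto]
Visit Kyoto → queue [Milan, Porto]
Visit Milan → queue [Porto]
Visit Porto → queue []

Minsk, Bern, Quito, Rabat, Riga, Dubai, Kigali, Lagos, Sofia, Accra, Lima, Paris, Kyoto, Milan, Porto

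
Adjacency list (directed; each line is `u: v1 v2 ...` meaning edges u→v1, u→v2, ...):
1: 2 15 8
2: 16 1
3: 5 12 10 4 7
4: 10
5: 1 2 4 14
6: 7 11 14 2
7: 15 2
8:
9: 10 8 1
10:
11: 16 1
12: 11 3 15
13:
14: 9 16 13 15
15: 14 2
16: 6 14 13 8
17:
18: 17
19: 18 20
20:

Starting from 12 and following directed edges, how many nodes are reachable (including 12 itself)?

BFS from 12 visits: 12, 15, 11, 3, 14, 2, 16, 1, 10, 7, 5, 4, 13, 9, 8, 6
Reachable nodes: 16 of 20 total.

16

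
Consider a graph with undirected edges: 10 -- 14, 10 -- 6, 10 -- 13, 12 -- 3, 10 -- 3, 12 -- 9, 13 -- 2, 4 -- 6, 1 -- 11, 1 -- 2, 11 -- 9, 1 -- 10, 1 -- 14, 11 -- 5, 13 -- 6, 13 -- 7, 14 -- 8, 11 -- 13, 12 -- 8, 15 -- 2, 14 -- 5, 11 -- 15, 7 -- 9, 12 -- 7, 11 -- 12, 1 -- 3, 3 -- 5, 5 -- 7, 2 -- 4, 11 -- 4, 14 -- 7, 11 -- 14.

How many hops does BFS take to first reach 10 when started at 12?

Level 0: 12
Level 1: 3, 7, 8, 9, 11
Level 2: 1, 4, 5, 10, 13, 14, 15
Level 3: 2, 6
10 first appears at level 2.

2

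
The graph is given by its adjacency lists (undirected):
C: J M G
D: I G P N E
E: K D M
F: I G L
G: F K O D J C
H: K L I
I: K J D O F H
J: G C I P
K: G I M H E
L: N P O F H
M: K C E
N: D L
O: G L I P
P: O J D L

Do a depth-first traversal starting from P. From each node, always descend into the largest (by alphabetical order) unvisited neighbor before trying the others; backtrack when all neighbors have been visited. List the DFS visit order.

P → O → L → N → D → I → K → M → E → C → J → G → F → H

Visit P
P → O
O → L
L → N
N → D
D → I
I → K
K → M
M → E
M → C
C → J
J → G
G → F
K → H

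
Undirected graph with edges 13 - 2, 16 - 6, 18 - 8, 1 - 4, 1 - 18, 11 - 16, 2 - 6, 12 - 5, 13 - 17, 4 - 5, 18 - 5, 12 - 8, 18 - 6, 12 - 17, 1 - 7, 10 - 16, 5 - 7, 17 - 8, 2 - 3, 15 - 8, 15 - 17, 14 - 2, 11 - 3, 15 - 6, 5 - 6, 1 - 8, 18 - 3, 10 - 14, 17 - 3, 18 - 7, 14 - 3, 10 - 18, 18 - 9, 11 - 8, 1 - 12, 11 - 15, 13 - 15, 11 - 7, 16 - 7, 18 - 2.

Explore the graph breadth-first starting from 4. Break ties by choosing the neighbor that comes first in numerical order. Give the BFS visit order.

4, 1, 5, 7, 8, 12, 18, 6, 11, 16, 15, 17, 2, 3, 9, 10, 13, 14

Visit 4; enqueue 1, 5 → queue [1, 5]
Visit 1; enqueue 7, 8, 12, 18 → queue [5, 7, 8, 12, 18]
Visit 5; enqueue 6 → queue [7, 8, 12, 18, 6]
Visit 7; enqueue 11, 16 → queue [8, 12, 18, 6, 11, 16]
Visit 8; enqueue 15, 17 → queue [12, 18, 6, 11, 16, 15, 17]
Visit 12 → queue [18, 6, 11, 16, 15, 17]
Visit 18; enqueue 2, 3, 9, 10 → queue [6, 11, 16, 15, 17, 2, 3, 9, 10]
Visit 6 → queue [11, 16, 15, 17, 2, 3, 9, 10]
Visit 11 → queue [16, 15, 17, 2, 3, 9, 10]
Visit 16 → queue [15, 17, 2, 3, 9, 10]
Visit 15; enqueue 13 → queue [17, 2, 3, 9, 10, 13]
Visit 17 → queue [2, 3, 9, 10, 13]
Visit 2; enqueue 14 → queue [3, 9, 10, 13, 14]
Visit 3 → queue [9, 10, 13, 14]
Visit 9 → queue [10, 13, 14]
Visit 10 → queue [13, 14]
Visit 13 → queue [14]
Visit 14 → queue []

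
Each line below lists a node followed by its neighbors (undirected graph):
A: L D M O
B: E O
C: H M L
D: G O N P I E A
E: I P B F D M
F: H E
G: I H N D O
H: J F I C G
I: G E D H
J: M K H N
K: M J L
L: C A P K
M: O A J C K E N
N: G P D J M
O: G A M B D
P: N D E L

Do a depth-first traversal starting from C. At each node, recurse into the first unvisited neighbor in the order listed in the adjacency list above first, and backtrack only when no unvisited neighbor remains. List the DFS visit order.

C -> H -> J -> M -> O -> G -> I -> E -> P -> N -> D -> A -> L -> K -> B -> F

Visit C
C → H
H → J
J → M
M → O
O → G
G → I
I → E
E → P
P → N
N → D
D → A
A → L
L → K
E → B
E → F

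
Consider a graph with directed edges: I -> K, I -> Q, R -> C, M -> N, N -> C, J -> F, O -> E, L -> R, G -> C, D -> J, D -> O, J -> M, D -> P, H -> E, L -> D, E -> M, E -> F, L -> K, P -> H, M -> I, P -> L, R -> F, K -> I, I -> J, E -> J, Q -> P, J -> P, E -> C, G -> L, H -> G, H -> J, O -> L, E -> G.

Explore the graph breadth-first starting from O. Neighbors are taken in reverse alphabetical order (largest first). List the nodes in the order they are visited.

Visit O; enqueue L, E → queue [L, E]
Visit L; enqueue R, K, D → queue [E, R, K, D]
Visit E; enqueue M, J, G, F, C → queue [R, K, D, M, J, G, F, C]
Visit R → queue [K, D, M, J, G, F, C]
Visit K; enqueue I → queue [D, M, J, G, F, C, I]
Visit D; enqueue P → queue [M, J, G, F, C, I, P]
Visit M; enqueue N → queue [J, G, F, C, I, P, N]
Visit J → queue [G, F, C, I, P, N]
Visit G → queue [F, C, I, P, N]
Visit F → queue [C, I, P, N]
Visit C → queue [I, P, N]
Visit I; enqueue Q → queue [P, N, Q]
Visit P; enqueue H → queue [N, Q, H]
Visit N → queue [Q, H]
Visit Q → queue [H]
Visit H → queue []

O L E R K D M J G F C I P N Q H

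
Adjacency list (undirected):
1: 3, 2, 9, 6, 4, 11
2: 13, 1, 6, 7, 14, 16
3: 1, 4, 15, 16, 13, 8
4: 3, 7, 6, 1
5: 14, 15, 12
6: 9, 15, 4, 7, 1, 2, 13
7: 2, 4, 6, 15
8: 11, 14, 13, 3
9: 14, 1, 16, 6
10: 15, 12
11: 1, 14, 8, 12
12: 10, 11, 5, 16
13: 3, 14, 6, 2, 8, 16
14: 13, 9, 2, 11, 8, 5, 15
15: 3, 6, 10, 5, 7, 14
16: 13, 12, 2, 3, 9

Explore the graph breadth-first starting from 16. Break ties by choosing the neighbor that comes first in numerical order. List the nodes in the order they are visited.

16 2 3 9 12 13 1 6 7 14 4 8 15 5 10 11

Visit 16; enqueue 2, 3, 9, 12, 13 → queue [2, 3, 9, 12, 13]
Visit 2; enqueue 1, 6, 7, 14 → queue [3, 9, 12, 13, 1, 6, 7, 14]
Visit 3; enqueue 4, 8, 15 → queue [9, 12, 13, 1, 6, 7, 14, 4, 8, 15]
Visit 9 → queue [12, 13, 1, 6, 7, 14, 4, 8, 15]
Visit 12; enqueue 5, 10, 11 → queue [13, 1, 6, 7, 14, 4, 8, 15, 5, 10, 11]
Visit 13 → queue [1, 6, 7, 14, 4, 8, 15, 5, 10, 11]
Visit 1 → queue [6, 7, 14, 4, 8, 15, 5, 10, 11]
Visit 6 → queue [7, 14, 4, 8, 15, 5, 10, 11]
Visit 7 → queue [14, 4, 8, 15, 5, 10, 11]
Visit 14 → queue [4, 8, 15, 5, 10, 11]
Visit 4 → queue [8, 15, 5, 10, 11]
Visit 8 → queue [15, 5, 10, 11]
Visit 15 → queue [5, 10, 11]
Visit 5 → queue [10, 11]
Visit 10 → queue [11]
Visit 11 → queue []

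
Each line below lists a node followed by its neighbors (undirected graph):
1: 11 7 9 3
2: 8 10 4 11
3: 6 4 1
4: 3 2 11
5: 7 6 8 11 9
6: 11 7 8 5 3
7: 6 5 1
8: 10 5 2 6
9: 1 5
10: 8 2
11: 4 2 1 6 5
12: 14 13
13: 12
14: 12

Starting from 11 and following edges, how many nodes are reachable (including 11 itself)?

11

BFS from 11 visits: 11, 6, 5, 4, 2, 1, 8, 7, 3, 9, 10
Reachable nodes: 11 of 14 total.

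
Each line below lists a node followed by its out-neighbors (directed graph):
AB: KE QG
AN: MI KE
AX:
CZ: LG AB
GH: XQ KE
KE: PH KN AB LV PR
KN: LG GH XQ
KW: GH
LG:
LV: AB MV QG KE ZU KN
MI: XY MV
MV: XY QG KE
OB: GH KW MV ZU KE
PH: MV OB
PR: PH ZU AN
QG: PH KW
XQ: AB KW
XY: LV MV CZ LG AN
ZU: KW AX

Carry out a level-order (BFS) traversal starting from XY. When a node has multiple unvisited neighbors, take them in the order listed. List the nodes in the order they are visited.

Visit XY; enqueue LV, MV, CZ, LG, AN → queue [LV, MV, CZ, LG, AN]
Visit LV; enqueue AB, QG, KE, ZU, KN → queue [MV, CZ, LG, AN, AB, QG, KE, ZU, KN]
Visit MV → queue [CZ, LG, AN, AB, QG, KE, ZU, KN]
Visit CZ → queue [LG, AN, AB, QG, KE, ZU, KN]
Visit LG → queue [AN, AB, QG, KE, ZU, KN]
Visit AN; enqueue MI → queue [AB, QG, KE, ZU, KN, MI]
Visit AB → queue [QG, KE, ZU, KN, MI]
Visit QG; enqueue PH, KW → queue [KE, ZU, KN, MI, PH, KW]
Visit KE; enqueue PR → queue [ZU, KN, MI, PH, KW, PR]
Visit ZU; enqueue AX → queue [KN, MI, PH, KW, PR, AX]
Visit KN; enqueue GH, XQ → queue [MI, PH, KW, PR, AX, GH, XQ]
Visit MI → queue [PH, KW, PR, AX, GH, XQ]
Visit PH; enqueue OB → queue [KW, PR, AX, GH, XQ, OB]
Visit KW → queue [PR, AX, GH, XQ, OB]
Visit PR → queue [AX, GH, XQ, OB]
Visit AX → queue [GH, XQ, OB]
Visit GH → queue [XQ, OB]
Visit XQ → queue [OB]
Visit OB → queue []

XY -> LV -> MV -> CZ -> LG -> AN -> AB -> QG -> KE -> ZU -> KN -> MI -> PH -> KW -> PR -> AX -> GH -> XQ -> OB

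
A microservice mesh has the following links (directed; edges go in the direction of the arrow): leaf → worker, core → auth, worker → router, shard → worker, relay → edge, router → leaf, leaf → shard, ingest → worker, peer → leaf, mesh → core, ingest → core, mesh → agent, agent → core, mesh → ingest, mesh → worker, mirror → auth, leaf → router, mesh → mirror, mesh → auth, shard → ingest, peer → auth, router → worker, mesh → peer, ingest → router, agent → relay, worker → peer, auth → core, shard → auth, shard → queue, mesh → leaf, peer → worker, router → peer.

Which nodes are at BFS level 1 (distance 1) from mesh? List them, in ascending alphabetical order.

Level 0: mesh
Level 1: agent, auth, core, ingest, leaf, mirror, peer, worker
Level 2: relay, router, shard
Level 3: edge, queue

agent, auth, core, ingest, leaf, mirror, peer, worker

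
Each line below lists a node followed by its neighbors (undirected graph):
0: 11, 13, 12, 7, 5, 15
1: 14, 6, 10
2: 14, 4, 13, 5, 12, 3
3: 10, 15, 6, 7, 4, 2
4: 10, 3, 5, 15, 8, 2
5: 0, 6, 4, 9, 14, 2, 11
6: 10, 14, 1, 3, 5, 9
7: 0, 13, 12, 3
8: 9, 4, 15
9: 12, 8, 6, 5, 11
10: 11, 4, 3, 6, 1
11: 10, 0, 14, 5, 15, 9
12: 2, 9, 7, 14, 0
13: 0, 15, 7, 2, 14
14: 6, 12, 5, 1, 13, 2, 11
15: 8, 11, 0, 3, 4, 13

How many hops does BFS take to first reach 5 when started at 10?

2

Level 0: 10
Level 1: 1, 3, 4, 6, 11
Level 2: 0, 2, 5, 7, 8, 9, 14, 15
Level 3: 12, 13
5 first appears at level 2.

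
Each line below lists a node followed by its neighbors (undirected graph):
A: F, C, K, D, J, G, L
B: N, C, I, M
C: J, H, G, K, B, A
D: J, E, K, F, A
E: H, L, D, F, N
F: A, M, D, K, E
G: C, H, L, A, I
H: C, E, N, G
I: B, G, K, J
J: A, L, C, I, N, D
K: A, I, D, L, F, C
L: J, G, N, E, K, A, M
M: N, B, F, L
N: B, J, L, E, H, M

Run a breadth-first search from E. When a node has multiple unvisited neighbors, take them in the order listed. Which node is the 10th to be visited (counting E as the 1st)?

K

Visit E; enqueue H, L, D, F, N → queue [H, L, D, F, N]
Visit H; enqueue C, G → queue [L, D, F, N, C, G]
Visit L; enqueue J, K, A, M → queue [D, F, N, C, G, J, K, A, M]
Visit D → queue [F, N, C, G, J, K, A, M]
Visit F → queue [N, C, G, J, K, A, M]
Visit N; enqueue B → queue [C, G, J, K, A, M, B]
Visit C → queue [G, J, K, A, M, B]
Visit G; enqueue I → queue [J, K, A, M, B, I]
Visit J → queue [K, A, M, B, I]
Visit K → queue [A, M, B, I]
Visit A → queue [M, B, I]
Visit M → queue [B, I]
Visit B → queue [I]
Visit I → queue []

Visit order: E, H, L, D, F, N, C, G, J, K, A, M, B, I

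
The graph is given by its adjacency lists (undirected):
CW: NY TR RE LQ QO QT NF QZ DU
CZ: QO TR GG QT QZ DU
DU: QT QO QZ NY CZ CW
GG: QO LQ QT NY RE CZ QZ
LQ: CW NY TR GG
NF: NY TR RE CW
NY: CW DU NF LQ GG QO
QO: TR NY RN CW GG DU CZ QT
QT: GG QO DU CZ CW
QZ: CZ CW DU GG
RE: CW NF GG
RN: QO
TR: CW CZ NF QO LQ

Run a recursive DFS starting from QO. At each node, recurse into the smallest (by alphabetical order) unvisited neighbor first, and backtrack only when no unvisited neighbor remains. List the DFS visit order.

QO, CW, DU, CZ, GG, LQ, NY, NF, RE, TR, QT, QZ, RN

Visit QO
QO → CW
CW → DU
DU → CZ
CZ → GG
GG → LQ
LQ → NY
NY → NF
NF → RE
NF → TR
GG → QT
GG → QZ
QO → RN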